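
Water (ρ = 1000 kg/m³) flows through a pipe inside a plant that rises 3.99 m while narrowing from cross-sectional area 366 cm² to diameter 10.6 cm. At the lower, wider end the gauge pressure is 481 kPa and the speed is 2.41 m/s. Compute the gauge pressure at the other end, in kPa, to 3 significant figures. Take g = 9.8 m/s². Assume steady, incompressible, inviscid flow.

Mass conservation (A₁v₁ = A₂v₂) gives v₂ = 2.41 × 366/88.2 = 10.00 m/s.
Applying Bernoulli between the two ends and solving for P₂: P₂ = P₁ + ½ρ(v₁² − v₂²) − ρgΔh.
P₂ = 481000 + ½·1000·(2.41² − 10.00²) − 1000·9.8·(+3.99) = 481000 + (-47000) − (39100) = 395000 Pa.

P₂ ≈ 395 kPa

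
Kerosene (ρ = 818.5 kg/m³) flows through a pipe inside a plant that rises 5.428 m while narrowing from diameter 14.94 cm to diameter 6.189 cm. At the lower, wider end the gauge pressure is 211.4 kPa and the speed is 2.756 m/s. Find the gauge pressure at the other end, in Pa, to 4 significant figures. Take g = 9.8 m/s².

P₂ ≈ 65420 Pa

Mass conservation (A₁v₁ = A₂v₂) gives v₂ = 2.756 × 175.3/30.08 = 16.06 m/s.
Energy conservation along the streamline gives P₂ = P₁ − ½ρ(v₂² − v₁²) − ρg(h₂ − h₁).
P₂ = 211400 + ½·818.5·(2.756² − 16.06²) − 818.5·9.8·(+5.428) = 211400 + (-102400) − (43540) = 65420 Pa.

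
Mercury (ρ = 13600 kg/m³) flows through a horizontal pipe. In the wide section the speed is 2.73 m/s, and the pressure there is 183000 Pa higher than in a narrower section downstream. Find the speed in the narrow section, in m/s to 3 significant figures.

v₂ ≈ 5.86 m/s

With h₁ = h₂, rearranging Bernoulli gives v₂ = √(v₁² + 2ΔP/ρ).
v₂ = √(2.73² + 2·183000/13600) = √(7.45 + 26.9) = 5.86 m/s.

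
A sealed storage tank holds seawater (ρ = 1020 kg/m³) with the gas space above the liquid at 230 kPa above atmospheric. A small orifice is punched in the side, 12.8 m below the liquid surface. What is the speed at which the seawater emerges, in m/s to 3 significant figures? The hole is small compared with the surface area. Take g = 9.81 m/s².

v = 26.5 m/s

Take point 1 at the surface (v₁ ≈ 0) and point 2 at the hole (at atmospheric pressure). Bernoulli: P₁ + ρg h = P_atm + ½ρv₂².
With P₁ − P_atm = 230000 Pa, v₂ = √(2gh + 2ΔP/ρ) = √(2·9.81·12.8 + 2·230000/1020) = 26.5 m/s.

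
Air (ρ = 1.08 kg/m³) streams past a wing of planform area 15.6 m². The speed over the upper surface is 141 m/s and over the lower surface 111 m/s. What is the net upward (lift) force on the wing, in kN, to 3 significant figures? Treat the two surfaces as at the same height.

With equal heights on the two surfaces, Bernoulli gives P_lower − P_upper = ½ρ(v_upper² − v_lower²).
ΔP = ½·1.08·(141² − 111²) = 4080 Pa.
Lift = ΔP · A = 4080 × 15.6 = 63700 N.

F = 63.7 kN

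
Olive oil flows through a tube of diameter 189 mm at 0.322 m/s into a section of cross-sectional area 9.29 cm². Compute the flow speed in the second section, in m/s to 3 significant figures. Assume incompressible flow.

v₂ = 9.72 m/s

Continuity gives A₁v₁ = A₂v₂, so v₂ = (281 cm²)/(9.29 cm²) × 0.322 m/s = 9.72 m/s.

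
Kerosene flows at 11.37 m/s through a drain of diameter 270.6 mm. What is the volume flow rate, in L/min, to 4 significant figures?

Q = A·v = 0.05751 m² × 11.37 m/s = 0.6539 m³/s.
Converting: 0.6539 m³/s × 60000 = 39230 L/min.

Q = 39230 L/min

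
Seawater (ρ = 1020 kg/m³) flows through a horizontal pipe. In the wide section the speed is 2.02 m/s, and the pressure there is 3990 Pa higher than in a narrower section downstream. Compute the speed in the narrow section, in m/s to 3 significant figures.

Horizontal Bernoulli: P₁ + ½ρv₁² = P₂ + ½ρv₂², so v₂² = v₁² + 2(P₁ − P₂)/ρ.
v₂ = √(2.02² + 2·3990/1020) = √(4.08 + 7.82) = 3.45 m/s.

v₂ = 3.45 m/s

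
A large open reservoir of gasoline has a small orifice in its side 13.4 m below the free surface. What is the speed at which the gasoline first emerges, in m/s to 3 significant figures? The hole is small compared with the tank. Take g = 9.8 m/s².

Torricelli's result v = √(2gh) gives v = √(2·9.8·13.4) = 16.2 m/s.

v = 16.2 m/s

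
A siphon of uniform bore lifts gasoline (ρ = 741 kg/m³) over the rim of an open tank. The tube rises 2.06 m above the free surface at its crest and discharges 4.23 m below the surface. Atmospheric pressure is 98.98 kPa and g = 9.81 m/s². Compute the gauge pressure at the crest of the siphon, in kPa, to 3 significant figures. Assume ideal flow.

The outlet speed comes from Torricelli: v = √(2g·4.23) = 9.11 m/s.
Continuity keeps v the same throughout the tube; from surface to crest, P_atm + 0 = P_top + ½ρv² + ρg·h_top.
P_top = 98980 − ½·741·9.11² − 741·9.81·2.06 = 53300 Pa. So P_gauge = P_top − P_atm = -45700 Pa.

-45.7 kPa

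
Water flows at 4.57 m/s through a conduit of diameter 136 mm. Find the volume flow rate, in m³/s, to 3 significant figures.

Q = A·v = 0.0145 m² × 4.57 m/s = 0.0664 m³/s.

Q ≈ 0.0664 m³/s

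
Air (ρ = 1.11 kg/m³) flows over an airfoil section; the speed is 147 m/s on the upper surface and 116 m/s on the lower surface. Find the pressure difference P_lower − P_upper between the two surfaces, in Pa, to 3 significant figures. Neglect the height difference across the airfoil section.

With negligible Δh, P + ½ρv² is constant, so P_low − P_up = ½ρ(v_up² − v_low²).
ΔP = ½·1.11·(147² − 116²) = 4520 Pa.

ΔP ≈ 4520 Pa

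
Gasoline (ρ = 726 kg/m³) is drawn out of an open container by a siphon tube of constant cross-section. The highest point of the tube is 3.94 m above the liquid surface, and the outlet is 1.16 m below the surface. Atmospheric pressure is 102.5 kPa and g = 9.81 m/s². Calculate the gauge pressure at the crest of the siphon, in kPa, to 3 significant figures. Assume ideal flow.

-36.3 kPa

The outlet speed comes from Torricelli: v = √(2g·1.16) = 4.77 m/s.
The bore is uniform, so the speed at the crest is the same v. Bernoulli surface→crest: P_atm = P_top + ½ρv² + ρg·h_top.
P_top = 102500 − ½·726·4.77² − 726·9.81·3.94 = 66200 Pa. So P_gauge = P_top − P_atm = -36300 Pa.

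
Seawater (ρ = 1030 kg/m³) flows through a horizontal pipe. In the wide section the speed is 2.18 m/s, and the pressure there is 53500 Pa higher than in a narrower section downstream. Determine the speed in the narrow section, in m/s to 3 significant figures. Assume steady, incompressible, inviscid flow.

Along the level pipe P + ½ρv² is conserved, hence v₂² = v₁² + 2(P₁ − P₂)/ρ.
v₂ = √(2.18² + 2·53500/1030) = √(4.75 + 104) = 10.4 m/s.

10.4 m/s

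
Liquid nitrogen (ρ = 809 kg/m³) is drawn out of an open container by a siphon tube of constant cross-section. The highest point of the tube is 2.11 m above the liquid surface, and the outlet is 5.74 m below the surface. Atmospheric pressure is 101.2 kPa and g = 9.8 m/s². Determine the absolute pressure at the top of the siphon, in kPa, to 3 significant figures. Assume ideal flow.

From the surface to the outlet (both open to atmosphere, surface at rest): v = √(2g·h_out) = √(2·9.8·5.74) = 10.6 m/s.
Continuity keeps v the same throughout the tube; from surface to crest, P_atm + 0 = P_top + ½ρv² + ρg·h_top.
P_top = 101200 − ½·809·10.6² − 809·9.8·2.11 = 39000 Pa.

39.0 kPa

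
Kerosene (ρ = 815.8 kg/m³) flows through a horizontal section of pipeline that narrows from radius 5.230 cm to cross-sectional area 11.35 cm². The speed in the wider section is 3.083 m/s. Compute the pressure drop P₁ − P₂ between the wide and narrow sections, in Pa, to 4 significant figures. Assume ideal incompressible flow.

Continuity gives A₁v₁ = A₂v₂, so v₂ = (85.93 cm²)/(11.35 cm²) × 3.083 m/s = 23.34 m/s.
Bernoulli (h₁ = h₂): P₁ − P₂ = ½ρ(v₂² − v₁²).
P₁ − P₂ = ½·815.8·(23.34² − 3.083²) = ½·815.8·535.3 = 218400 Pa.

218400 Pa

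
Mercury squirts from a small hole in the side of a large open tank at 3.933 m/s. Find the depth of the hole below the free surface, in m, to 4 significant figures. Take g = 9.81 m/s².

Torricelli: v = √(2gh), so h = v²/(2g).
h = 3.933²/(2·9.81) = 15.47/19.62 = 0.7884 m.

0.7884 m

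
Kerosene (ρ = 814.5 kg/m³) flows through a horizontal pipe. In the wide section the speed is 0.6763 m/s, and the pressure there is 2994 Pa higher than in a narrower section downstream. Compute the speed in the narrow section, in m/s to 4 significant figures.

Horizontal Bernoulli: P₁ + ½ρv₁² = P₂ + ½ρv₂², so v₂² = v₁² + 2(P₁ − P₂)/ρ.
v₂ = √(0.6763² + 2·2994/814.5) = √(0.4574 + 7.352) = 2.794 m/s.

v₂ ≈ 2.794 m/s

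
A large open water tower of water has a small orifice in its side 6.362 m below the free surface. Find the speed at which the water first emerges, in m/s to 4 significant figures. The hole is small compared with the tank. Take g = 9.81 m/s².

Bernoulli from surface to hole (P equal, v_surface ≈ 0): v = √(2gh) = √(2×9.81×6.362) = 11.17 m/s.

11.17 m/s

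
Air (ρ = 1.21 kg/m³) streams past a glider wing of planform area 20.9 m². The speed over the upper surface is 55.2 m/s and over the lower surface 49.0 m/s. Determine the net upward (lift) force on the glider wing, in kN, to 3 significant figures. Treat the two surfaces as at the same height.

8.17 kN

With equal heights on the two surfaces, Bernoulli gives P_lower − P_upper = ½ρ(v_upper² − v_lower²).
ΔP = ½·1.21·(55.2² − 49.0²) = 391 Pa.
Lift = ΔP · A = 391 × 20.9 = 8170 N.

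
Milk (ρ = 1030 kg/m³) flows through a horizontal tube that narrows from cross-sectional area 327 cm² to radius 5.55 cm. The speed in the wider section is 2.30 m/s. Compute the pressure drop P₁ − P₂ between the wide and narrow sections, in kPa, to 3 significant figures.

ΔP = 28.4 kPa

By continuity, v₂ = v₁·A₁/A₂ = 2.30·(327/96.8) = 7.77 m/s.
Along the horizontal streamline, P + ½ρv² is constant.
P₁ − P₂ = ½·1030·(7.77² − 2.30²) = ½·1030·55.1 = 28400 Pa.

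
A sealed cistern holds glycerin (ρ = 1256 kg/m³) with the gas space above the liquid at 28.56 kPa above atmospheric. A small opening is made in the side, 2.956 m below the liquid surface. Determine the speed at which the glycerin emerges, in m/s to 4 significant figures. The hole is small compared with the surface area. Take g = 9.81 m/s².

Take point 1 at the surface (v₁ ≈ 0) and point 2 at the hole (at atmospheric pressure). Bernoulli: P₁ + ρg h = P_atm + ½ρv₂².
With P₁ − P_atm = 28560 Pa, v₂ = √(2gh + 2ΔP/ρ) = √(2·9.81·2.956 + 2·28560/1256) = 10.17 m/s.

v ≈ 10.17 m/s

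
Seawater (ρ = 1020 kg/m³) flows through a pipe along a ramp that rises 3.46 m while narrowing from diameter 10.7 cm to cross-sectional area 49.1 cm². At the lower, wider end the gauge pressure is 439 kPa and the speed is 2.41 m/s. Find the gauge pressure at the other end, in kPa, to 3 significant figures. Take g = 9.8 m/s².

P₂ ≈ 397 kPa

Continuity gives A₁v₁ = A₂v₂, so v₂ = (89.9 cm²)/(49.1 cm²) × 2.41 m/s = 4.41 m/s.
Bernoulli: P₁ + ½ρv₁² + ρg h₁ = P₂ + ½ρv₂² + ρg h₂, so P₂ = P₁ + ½ρ(v₁² − v₂²) − ρg(h₂ − h₁).
P₂ = 439000 + ½·1020·(2.41² − 4.41²) − 1020·9.8·(+3.46) = 439000 + (-6970) − (34600) = 397000 Pa.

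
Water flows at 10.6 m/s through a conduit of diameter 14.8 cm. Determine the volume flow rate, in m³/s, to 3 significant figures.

Q ≈ 0.182 m³/s

Q = A·v = 0.0172 m² × 10.6 m/s = 0.182 m³/s.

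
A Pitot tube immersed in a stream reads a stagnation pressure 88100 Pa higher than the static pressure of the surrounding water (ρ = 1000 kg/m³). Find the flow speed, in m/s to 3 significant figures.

The dynamic pressure equals the rise in static pressure at the stagnation point: ΔP = ½ρv².
v = √(2ΔP/ρ) = √(2·88100/1000) = 13.3 m/s.

v ≈ 13.3 m/s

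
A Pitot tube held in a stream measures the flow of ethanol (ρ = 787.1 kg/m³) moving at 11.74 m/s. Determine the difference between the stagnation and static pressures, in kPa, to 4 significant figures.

Bernoulli between the free stream and the stagnation point: ½ρv² = P_stag − P_static.
ΔP = ½·787.1·11.74² = 54240 Pa.

ΔP = 54.24 kPa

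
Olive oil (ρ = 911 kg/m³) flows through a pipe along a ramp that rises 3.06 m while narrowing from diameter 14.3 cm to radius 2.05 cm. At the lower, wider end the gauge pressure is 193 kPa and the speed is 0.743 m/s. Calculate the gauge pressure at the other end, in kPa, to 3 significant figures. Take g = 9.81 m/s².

P₂ ≈ 129 kPa

Continuity gives A₁v₁ = A₂v₂, so v₂ = (161 cm²)/(13.2 cm²) × 0.743 m/s = 9.04 m/s.
Applying Bernoulli between the two ends and solving for P₂: P₂ = P₁ + ½ρ(v₁² − v₂²) − ρgΔh.
P₂ = 193000 + ½·911·(0.743² − 9.04²) − 911·9.81·(+3.06) = 193000 + (-37000) − (27300) = 129000 Pa.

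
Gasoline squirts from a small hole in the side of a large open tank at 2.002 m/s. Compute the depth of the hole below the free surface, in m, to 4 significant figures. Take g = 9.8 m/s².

Inverting v = √(2gh) gives h = v² / 2g.
h = 2.002²/(2·9.8) = 4.008/19.60 = 0.2045 m.

h = 0.2045 m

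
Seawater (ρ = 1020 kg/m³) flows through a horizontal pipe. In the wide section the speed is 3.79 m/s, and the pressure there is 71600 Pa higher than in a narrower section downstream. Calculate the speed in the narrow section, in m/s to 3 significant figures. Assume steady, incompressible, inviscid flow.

12.4 m/s

With h₁ = h₂, rearranging Bernoulli gives v₂ = √(v₁² + 2ΔP/ρ).
v₂ = √(3.79² + 2·71600/1020) = √(14.4 + 140) = 12.4 m/s.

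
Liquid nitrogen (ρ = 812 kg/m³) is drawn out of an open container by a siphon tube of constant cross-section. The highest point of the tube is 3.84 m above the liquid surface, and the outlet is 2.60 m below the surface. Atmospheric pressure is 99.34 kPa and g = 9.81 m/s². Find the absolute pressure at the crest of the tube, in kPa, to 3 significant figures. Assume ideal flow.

From the surface to the outlet (both open to atmosphere, surface at rest): v = √(2g·h_out) = √(2·9.81·2.60) = 7.14 m/s.
Continuity keeps v the same throughout the tube; from surface to crest, P_atm + 0 = P_top + ½ρv² + ρg·h_top.
P_top = 99340 − ½·812·7.14² − 812·9.81·3.84 = 48000 Pa.

48.0 kPa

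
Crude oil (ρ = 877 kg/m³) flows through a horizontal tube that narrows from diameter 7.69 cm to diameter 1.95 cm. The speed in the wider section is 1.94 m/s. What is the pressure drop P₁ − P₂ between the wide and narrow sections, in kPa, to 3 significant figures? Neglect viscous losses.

ΔP ≈ 398 kPa

The volume flow rate is constant, so v₂ = (A₁/A₂)v₁ = (46.4/2.99)·1.94 = 30.2 m/s.
Bernoulli (h₁ = h₂): P₁ − P₂ = ½ρ(v₂² − v₁²).
P₁ − P₂ = ½·877·(30.2² − 1.94²) = ½·877·907 = 398000 Pa.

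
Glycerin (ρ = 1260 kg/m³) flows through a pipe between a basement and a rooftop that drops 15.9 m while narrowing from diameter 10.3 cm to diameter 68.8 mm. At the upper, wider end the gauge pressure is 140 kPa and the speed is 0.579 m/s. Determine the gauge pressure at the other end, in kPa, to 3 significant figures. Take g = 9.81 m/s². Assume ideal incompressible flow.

P₂ ≈ 336 kPa

The volume flow rate is constant, so v₂ = (A₁/A₂)v₁ = (83.3/37.2)·0.579 = 1.30 m/s.
Energy conservation along the streamline gives P₂ = P₁ − ½ρ(v₂² − v₁²) − ρg(h₂ − h₁).
P₂ = 140000 + ½·1260·(0.579² − 1.30²) − 1260·9.81·(−15.9) = 140000 + (-850) − (-197000) = 336000 Pa.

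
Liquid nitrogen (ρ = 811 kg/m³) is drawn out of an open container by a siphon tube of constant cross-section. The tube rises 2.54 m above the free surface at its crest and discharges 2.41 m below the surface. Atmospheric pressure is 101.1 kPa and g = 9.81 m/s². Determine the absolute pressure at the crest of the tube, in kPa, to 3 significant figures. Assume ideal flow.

The outlet speed comes from Torricelli: v = √(2g·2.41) = 6.88 m/s.
The bore is uniform, so the speed at the crest is the same v. Bernoulli surface→crest: P_atm = P_top + ½ρv² + ρg·h_top.
P_top = 101100 − ½·811·6.88² − 811·9.81·2.54 = 61700 Pa.

P_top ≈ 61.7 kPa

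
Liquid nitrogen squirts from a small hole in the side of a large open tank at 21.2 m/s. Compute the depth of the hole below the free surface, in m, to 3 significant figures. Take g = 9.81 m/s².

Torricelli: v = √(2gh), so h = v²/(2g).
h = 21.2²/(2·9.81) = 449/19.62 = 22.9 m.

h ≈ 22.9 m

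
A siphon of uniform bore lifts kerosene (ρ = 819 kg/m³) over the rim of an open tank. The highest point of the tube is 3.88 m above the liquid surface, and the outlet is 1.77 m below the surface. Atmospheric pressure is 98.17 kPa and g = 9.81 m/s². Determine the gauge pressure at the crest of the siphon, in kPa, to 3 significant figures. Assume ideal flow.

Bernoulli surface→outlet gives ½v² = g·h_out, so v = √(2·9.81·1.77) = 5.89 m/s.
The bore is uniform, so the speed at the crest is the same v. Bernoulli surface→crest: P_atm = P_top + ½ρv² + ρg·h_top.
P_top = 98170 − ½·819·5.89² − 819·9.81·3.88 = 52800 Pa. So P_gauge = P_top − P_atm = -45400 Pa.

P_gauge ≈ -45.4 kPa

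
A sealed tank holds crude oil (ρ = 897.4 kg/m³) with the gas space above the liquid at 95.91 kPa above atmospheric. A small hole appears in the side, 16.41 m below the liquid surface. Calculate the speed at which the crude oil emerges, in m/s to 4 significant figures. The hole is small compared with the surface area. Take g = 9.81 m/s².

v = 23.15 m/s

Take point 1 at the surface (v₁ ≈ 0) and point 2 at the hole (at atmospheric pressure). Bernoulli: P₁ + ρg h = P_atm + ½ρv₂².
With P₁ − P_atm = 95910 Pa, v₂ = √(2gh + 2ΔP/ρ) = √(2·9.81·16.41 + 2·95910/897.4) = 23.15 m/s.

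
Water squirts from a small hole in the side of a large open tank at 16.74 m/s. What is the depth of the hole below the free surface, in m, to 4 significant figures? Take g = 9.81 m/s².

h = 14.28 m

Inverting v = √(2gh) gives h = v² / 2g.
h = 16.74²/(2·9.81) = 280.2/19.62 = 14.28 m.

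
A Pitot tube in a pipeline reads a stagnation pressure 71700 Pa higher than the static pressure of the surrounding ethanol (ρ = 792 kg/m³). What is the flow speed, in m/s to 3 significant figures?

The dynamic pressure equals the rise in static pressure at the stagnation point: ΔP = ½ρv².
v = √(2ΔP/ρ) = √(2·71700/792) = 13.5 m/s.

v ≈ 13.5 m/s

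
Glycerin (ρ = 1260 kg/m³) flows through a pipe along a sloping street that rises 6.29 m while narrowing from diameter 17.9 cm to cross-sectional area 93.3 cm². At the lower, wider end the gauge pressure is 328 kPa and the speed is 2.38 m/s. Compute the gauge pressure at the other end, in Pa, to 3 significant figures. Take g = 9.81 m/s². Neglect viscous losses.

By continuity, v₂ = v₁·A₁/A₂ = 2.38·(252/93.3) = 6.42 m/s.
Applying Bernoulli between the two ends and solving for P₂: P₂ = P₁ + ½ρ(v₁² − v₂²) − ρgΔh.
P₂ = 328000 + ½·1260·(2.38² − 6.42²) − 1260·9.81·(+6.29) = 328000 + (-22400) − (77700) = 228000 Pa.

P₂ ≈ 228000 Pa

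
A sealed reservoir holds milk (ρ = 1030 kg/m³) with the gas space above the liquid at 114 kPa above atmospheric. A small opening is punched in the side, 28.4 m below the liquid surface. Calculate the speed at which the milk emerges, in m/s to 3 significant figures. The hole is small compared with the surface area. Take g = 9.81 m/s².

v ≈ 27.9 m/s

Take point 1 at the surface (v₁ ≈ 0) and point 2 at the hole (at atmospheric pressure). Bernoulli: P₁ + ρg h = P_atm + ½ρv₂².
With P₁ − P_atm = 114000 Pa, v₂ = √(2gh + 2ΔP/ρ) = √(2·9.81·28.4 + 2·114000/1030) = 27.9 m/s.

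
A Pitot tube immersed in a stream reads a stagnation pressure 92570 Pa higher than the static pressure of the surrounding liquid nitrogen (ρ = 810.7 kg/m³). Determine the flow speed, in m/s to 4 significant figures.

v = 15.11 m/s

At the stagnation point the flow is brought to rest, so Bernoulli gives P_stag − P_static = ½ρv².
v = √(2ΔP/ρ) = √(2·92570/810.7) = 15.11 m/s.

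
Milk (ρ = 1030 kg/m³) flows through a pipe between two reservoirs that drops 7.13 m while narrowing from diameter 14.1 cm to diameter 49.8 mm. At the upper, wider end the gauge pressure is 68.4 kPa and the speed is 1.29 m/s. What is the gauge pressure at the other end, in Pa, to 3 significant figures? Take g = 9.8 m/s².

Mass conservation (A₁v₁ = A₂v₂) gives v₂ = 1.29 × 156/19.5 = 10.3 m/s.
Applying Bernoulli between the two ends and solving for P₂: P₂ = P₁ + ½ρ(v₁² − v₂²) − ρgΔh.
P₂ = 68400 + ½·1030·(1.29² − 10.3²) − 1030·9.8·(−7.13) = 68400 + (-54200) − (-72000) = 86200 Pa.

P₂ = 86200 Pa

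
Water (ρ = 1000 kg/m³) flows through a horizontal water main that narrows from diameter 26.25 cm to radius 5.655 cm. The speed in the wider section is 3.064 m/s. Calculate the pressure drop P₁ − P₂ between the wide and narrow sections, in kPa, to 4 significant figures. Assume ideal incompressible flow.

ΔP ≈ 131.5 kPa

Continuity gives A₁v₁ = A₂v₂, so v₂ = (541.2 cm²)/(100.5 cm²) × 3.064 m/s = 16.51 m/s.
Bernoulli (h₁ = h₂): P₁ − P₂ = ½ρ(v₂² − v₁²).
P₁ − P₂ = ½·1000·(16.51² − 3.064²) = ½·1000·263.0 = 131500 Pa.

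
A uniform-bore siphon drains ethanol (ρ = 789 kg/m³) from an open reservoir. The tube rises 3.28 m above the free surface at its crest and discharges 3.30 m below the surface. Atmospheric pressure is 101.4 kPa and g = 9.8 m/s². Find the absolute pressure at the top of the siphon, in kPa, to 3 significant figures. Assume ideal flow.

From the surface to the outlet (both open to atmosphere, surface at rest): v = √(2g·h_out) = √(2·9.8·3.30) = 8.04 m/s.
With constant cross-section the crest speed equals v; applying Bernoulli from the surface up to the crest, P_top = P_atm − ½ρv² − ρg·h_top.
P_top = 101400 − ½·789·8.04² − 789·9.8·3.28 = 50500 Pa.

P_top = 50.5 kPa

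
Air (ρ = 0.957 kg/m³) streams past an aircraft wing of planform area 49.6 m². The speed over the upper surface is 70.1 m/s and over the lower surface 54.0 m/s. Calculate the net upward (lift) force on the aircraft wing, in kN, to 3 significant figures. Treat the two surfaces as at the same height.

From P + ½ρv² = const at equal height, P_low − P_up = ½ρ(v_up² − v_low²).
ΔP = ½·0.957·(70.1² − 54.0²) = 956 Pa.
Lift = ΔP · A = 956 × 49.6 = 47400 N.

47.4 kN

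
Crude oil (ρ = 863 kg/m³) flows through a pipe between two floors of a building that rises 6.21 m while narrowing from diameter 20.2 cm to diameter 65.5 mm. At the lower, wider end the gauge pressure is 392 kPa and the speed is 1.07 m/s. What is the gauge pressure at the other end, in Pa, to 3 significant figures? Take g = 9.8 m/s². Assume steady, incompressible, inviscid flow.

295000 Pa

By continuity, v₂ = v₁·A₁/A₂ = 1.07·(320/33.7) = 10.2 m/s.
Applying Bernoulli between the two ends and solving for P₂: P₂ = P₁ + ½ρ(v₁² − v₂²) − ρgΔh.
P₂ = 392000 + ½·863·(1.07² − 10.2²) − 863·9.8·(+6.21) = 392000 + (-44200) − (52500) = 295000 Pa.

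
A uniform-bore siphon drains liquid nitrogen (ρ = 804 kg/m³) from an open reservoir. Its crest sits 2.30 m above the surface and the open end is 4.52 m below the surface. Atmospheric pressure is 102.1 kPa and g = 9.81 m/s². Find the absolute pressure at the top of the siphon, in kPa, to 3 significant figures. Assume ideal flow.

Bernoulli surface→outlet gives ½v² = g·h_out, so v = √(2·9.81·4.52) = 9.42 m/s.
The bore is uniform, so the speed at the crest is the same v. Bernoulli surface→crest: P_atm = P_top + ½ρv² + ρg·h_top.
P_top = 102100 − ½·804·9.42² − 804·9.81·2.30 = 48300 Pa.

P_top = 48.3 kPa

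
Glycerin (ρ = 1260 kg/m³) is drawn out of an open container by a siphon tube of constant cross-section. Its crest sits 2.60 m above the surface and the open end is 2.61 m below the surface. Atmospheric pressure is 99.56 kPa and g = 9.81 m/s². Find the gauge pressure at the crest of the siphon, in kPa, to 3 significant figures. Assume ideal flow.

P_gauge ≈ -64.4 kPa

The outlet speed comes from Torricelli: v = √(2g·2.61) = 7.16 m/s.
Continuity keeps v the same throughout the tube; from surface to crest, P_atm + 0 = P_top + ½ρv² + ρg·h_top.
P_top = 99560 − ½·1260·7.16² − 1260·9.81·2.60 = 35200 Pa. So P_gauge = P_top − P_atm = -64400 Pa.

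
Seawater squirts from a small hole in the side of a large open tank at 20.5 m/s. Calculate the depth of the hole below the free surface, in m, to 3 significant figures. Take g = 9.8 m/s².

h = 21.4 m

Torricelli: v = √(2gh), so h = v²/(2g).
h = 20.5²/(2·9.8) = 420/19.60 = 21.4 m.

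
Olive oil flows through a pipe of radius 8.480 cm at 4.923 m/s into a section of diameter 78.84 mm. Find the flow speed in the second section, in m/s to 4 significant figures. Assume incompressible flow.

Mass conservation (A₁v₁ = A₂v₂) gives v₂ = 4.923 × 225.9/48.82 = 22.78 m/s.

v₂ ≈ 22.78 m/s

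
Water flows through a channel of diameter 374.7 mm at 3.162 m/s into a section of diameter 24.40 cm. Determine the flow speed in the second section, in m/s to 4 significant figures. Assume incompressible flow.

v₂ = 7.457 m/s

By continuity, v₂ = v₁·A₁/A₂ = 3.162·(1103/467.6) = 7.457 m/s.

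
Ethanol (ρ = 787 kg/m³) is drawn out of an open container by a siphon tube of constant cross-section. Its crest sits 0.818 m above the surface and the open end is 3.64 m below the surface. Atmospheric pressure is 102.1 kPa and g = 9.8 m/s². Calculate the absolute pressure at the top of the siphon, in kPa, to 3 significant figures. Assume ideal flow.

The outlet speed comes from Torricelli: v = √(2g·3.64) = 8.45 m/s.
The bore is uniform, so the speed at the crest is the same v. Bernoulli surface→crest: P_atm = P_top + ½ρv² + ρg·h_top.
P_top = 102100 − ½·787·8.45² − 787·9.8·0.818 = 67700 Pa.

P_top ≈ 67.7 kPa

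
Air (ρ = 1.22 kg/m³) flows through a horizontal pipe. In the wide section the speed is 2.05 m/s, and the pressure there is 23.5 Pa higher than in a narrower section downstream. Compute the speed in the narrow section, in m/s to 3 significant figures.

v₂ = 6.54 m/s

Horizontal Bernoulli: P₁ + ½ρv₁² = P₂ + ½ρv₂², so v₂² = v₁² + 2(P₁ − P₂)/ρ.
v₂ = √(2.05² + 2·23.5/1.22) = √(4.20 + 38.5) = 6.54 m/s.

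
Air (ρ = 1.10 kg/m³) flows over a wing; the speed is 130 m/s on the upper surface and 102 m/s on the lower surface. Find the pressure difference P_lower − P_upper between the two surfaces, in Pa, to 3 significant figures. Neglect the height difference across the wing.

With negligible Δh, P + ½ρv² is constant, so P_low − P_up = ½ρ(v_up² − v_low²).
ΔP = ½·1.10·(130² − 102²) = 3570 Pa.

ΔP ≈ 3570 Pa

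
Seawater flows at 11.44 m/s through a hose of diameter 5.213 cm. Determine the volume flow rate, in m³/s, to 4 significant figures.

Q = A·v = 0.002134 m² × 11.44 m/s = 0.02442 m³/s.

0.02442 m³/s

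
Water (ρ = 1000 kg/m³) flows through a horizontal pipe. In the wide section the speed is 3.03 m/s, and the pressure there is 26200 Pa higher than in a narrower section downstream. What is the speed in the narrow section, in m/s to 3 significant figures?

With h₁ = h₂, rearranging Bernoulli gives v₂ = √(v₁² + 2ΔP/ρ).
v₂ = √(3.03² + 2·26200/1000) = √(9.18 + 52.4) = 7.85 m/s.

7.85 m/s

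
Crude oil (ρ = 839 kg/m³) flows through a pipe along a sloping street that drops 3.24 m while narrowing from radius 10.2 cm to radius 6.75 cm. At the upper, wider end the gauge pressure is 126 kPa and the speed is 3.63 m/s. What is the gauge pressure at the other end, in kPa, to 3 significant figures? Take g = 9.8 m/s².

P₂ ≈ 129 kPa

By continuity, v₂ = v₁·A₁/A₂ = 3.63·(327/143) = 8.29 m/s.
Bernoulli: P₁ + ½ρv₁² + ρg h₁ = P₂ + ½ρv₂² + ρg h₂, so P₂ = P₁ + ½ρ(v₁² − v₂²) − ρg(h₂ − h₁).
P₂ = 126000 + ½·839·(3.63² − 8.29²) − 839·9.8·(−3.24) = 126000 + (-23300) − (-26600) = 129000 Pa.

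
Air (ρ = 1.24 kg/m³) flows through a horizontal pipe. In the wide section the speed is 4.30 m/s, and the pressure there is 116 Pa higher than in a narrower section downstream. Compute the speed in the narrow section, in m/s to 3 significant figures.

Along the level pipe P + ½ρv² is conserved, hence v₂² = v₁² + 2(P₁ − P₂)/ρ.
v₂ = √(4.30² + 2·116/1.24) = √(18.5 + 187) = 14.3 m/s.

14.3 m/s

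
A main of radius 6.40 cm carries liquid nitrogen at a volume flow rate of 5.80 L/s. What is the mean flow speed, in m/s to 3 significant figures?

v = 0.451 m/s

Q = 5.80 L/s = 0.00580 m³/s.
v = Q/A = 0.00580 / 0.0129 = 0.451 m/s.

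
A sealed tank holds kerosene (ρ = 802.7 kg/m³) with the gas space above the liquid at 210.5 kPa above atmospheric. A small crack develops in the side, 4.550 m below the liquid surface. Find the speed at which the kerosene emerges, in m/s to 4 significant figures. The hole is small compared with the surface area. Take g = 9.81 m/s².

Take point 1 at the surface (v₁ ≈ 0) and point 2 at the hole (at atmospheric pressure). Bernoulli: P₁ + ρg h = P_atm + ½ρv₂².
With P₁ − P_atm = 210500 Pa, v₂ = √(2gh + 2ΔP/ρ) = √(2·9.81·4.550 + 2·210500/802.7) = 24.77 m/s.

v ≈ 24.77 m/s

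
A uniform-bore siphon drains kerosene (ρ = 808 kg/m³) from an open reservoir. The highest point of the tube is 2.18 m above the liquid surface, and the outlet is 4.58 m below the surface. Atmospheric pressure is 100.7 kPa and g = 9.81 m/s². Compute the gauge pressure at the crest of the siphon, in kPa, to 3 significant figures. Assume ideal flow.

-53.6 kPa

Bernoulli surface→outlet gives ½v² = g·h_out, so v = √(2·9.81·4.58) = 9.48 m/s.
The bore is uniform, so the speed at the crest is the same v. Bernoulli surface→crest: P_atm = P_top + ½ρv² + ρg·h_top.
P_top = 100700 − ½·808·9.48² − 808·9.81·2.18 = 47100 Pa. So P_gauge = P_top − P_atm = -53600 Pa.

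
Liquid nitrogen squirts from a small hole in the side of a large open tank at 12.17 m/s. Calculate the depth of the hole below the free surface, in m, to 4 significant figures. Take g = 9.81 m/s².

Torricelli: v = √(2gh), so h = v²/(2g).
h = 12.17²/(2·9.81) = 148.1/19.62 = 7.549 m.

7.549 m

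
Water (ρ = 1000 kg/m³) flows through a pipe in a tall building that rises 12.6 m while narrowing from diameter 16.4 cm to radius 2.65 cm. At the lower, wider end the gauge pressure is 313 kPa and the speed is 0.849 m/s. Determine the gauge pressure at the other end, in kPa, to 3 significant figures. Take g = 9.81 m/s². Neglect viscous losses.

By continuity, v₂ = v₁·A₁/A₂ = 0.849·(211/22.1) = 8.13 m/s.
Bernoulli: P₁ + ½ρv₁² + ρg h₁ = P₂ + ½ρv₂² + ρg h₂, so P₂ = P₁ + ½ρ(v₁² − v₂²) − ρg(h₂ − h₁).
P₂ = 313000 + ½·1000·(0.849² − 8.13²) − 1000·9.81·(+12.6) = 313000 + (-32700) − (124000) = 157000 Pa.

P₂ ≈ 157 kPa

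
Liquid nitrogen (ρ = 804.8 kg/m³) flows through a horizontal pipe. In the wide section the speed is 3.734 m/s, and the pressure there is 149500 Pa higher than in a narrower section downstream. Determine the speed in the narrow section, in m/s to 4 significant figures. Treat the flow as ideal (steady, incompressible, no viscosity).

v₂ ≈ 19.63 m/s

With h₁ = h₂, rearranging Bernoulli gives v₂ = √(v₁² + 2ΔP/ρ).
v₂ = √(3.734² + 2·149500/804.8) = √(13.94 + 371.5) = 19.63 m/s.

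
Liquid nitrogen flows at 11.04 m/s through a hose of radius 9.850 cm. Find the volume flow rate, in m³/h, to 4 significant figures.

Q = A·v = 0.03048 m² × 11.04 m/s = 0.3365 m³/s.
Converting: 0.3365 m³/s × 3600 = 1211 m³/h.

Q ≈ 1211 m³/h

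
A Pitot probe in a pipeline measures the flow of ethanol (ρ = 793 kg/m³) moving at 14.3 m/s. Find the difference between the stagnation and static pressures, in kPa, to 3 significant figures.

The dynamic pressure equals the rise in static pressure at the stagnation point: ΔP = ½ρv².
ΔP = ½·793·14.3² = 81100 Pa.

81.1 kPa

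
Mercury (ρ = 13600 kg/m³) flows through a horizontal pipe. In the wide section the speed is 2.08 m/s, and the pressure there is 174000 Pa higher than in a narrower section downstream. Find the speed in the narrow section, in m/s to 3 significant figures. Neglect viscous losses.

v₂ ≈ 5.47 m/s

Along the level pipe P + ½ρv² is conserved, hence v₂² = v₁² + 2(P₁ − P₂)/ρ.
v₂ = √(2.08² + 2·174000/13600) = √(4.33 + 25.6) = 5.47 m/s.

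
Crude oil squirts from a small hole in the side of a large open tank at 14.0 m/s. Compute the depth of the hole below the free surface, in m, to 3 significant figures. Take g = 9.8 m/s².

h ≈ 10.0 m

Inverting v = √(2gh) gives h = v² / 2g.
h = 14.0²/(2·9.8) = 196/19.60 = 10.0 m.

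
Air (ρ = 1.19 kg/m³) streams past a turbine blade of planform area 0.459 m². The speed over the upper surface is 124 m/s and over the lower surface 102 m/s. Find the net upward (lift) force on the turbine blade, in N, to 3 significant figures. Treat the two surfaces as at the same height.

The faster flow above has the lower pressure; Bernoulli (same height) gives ΔP = ½ρ(v_up² − v_low²).
ΔP = ½·1.19·(124² − 102²) = 2960 Pa.
Lift = ΔP · A = 2960 × 0.459 = 1360 N.

F ≈ 1360 N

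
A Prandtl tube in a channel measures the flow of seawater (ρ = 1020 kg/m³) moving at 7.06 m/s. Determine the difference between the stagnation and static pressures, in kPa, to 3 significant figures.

The dynamic pressure equals the rise in static pressure at the stagnation point: ΔP = ½ρv².
ΔP = ½·1020·7.06² = 25400 Pa.

ΔP = 25.4 kPa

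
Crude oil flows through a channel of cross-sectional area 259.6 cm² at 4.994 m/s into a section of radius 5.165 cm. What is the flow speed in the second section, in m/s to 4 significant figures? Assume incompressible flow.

Continuity gives A₁v₁ = A₂v₂, so v₂ = (259.6 cm²)/(83.81 cm²) × 4.994 m/s = 15.47 m/s.

v₂ ≈ 15.47 m/s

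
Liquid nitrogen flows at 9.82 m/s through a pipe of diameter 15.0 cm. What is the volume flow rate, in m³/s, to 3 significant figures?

Q ≈ 0.174 m³/s

Q = A·v = 0.0177 m² × 9.82 m/s = 0.174 m³/s.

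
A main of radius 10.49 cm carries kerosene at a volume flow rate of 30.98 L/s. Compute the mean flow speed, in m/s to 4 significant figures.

Q = 30.98 L/s = 0.03098 m³/s.
v = Q/A = 0.03098 / 0.03457 = 0.8961 m/s.

0.8961 m/s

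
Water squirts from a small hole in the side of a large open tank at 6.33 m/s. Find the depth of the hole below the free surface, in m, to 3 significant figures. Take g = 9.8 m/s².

Inverting v = √(2gh) gives h = v² / 2g.
h = 6.33²/(2·9.8) = 40.1/19.60 = 2.04 m.

h ≈ 2.04 m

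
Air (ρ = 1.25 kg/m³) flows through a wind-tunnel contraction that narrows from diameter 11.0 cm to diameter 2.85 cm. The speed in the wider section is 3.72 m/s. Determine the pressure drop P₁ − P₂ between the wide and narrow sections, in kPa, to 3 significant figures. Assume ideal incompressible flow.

The volume flow rate is constant, so v₂ = (A₁/A₂)v₁ = (95.0/6.38)·3.72 = 55.4 m/s.
The pipe is horizontal, so Bernoulli reduces to P₁ + ½ρv₁² = P₂ + ½ρv₂².
P₁ − P₂ = ½·1.25·(55.4² − 3.72²) = ½·1.25·3060 = 1910 Pa.

ΔP = 1.91 kPa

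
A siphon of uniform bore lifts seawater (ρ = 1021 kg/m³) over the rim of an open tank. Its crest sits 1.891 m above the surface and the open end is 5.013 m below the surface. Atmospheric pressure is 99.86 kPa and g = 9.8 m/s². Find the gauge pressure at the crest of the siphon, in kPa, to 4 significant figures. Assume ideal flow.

Bernoulli surface→outlet gives ½v² = g·h_out, so v = √(2·9.8·5.013) = 9.912 m/s.
With constant cross-section the crest speed equals v; applying Bernoulli from the surface up to the crest, P_top = P_atm − ½ρv² − ρg·h_top.
P_top = 99860 − ½·1021·9.912² − 1021·9.8·1.891 = 30780 Pa. So P_gauge = P_top − P_atm = -69080 Pa.

P_gauge ≈ -69.08 kPa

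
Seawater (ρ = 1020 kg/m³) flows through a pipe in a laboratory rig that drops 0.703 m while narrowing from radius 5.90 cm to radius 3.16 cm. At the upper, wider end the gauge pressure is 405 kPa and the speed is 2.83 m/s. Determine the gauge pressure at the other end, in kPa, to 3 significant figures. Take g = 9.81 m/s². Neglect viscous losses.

P₂ ≈ 366 kPa

By continuity, v₂ = v₁·A₁/A₂ = 2.83·(109/31.4) = 9.87 m/s.
Energy conservation along the streamline gives P₂ = P₁ − ½ρ(v₂² − v₁²) − ρg(h₂ − h₁).
P₂ = 405000 + ½·1020·(2.83² − 9.87²) − 1020·9.81·(−0.703) = 405000 + (-45600) − (-7030) = 366000 Pa.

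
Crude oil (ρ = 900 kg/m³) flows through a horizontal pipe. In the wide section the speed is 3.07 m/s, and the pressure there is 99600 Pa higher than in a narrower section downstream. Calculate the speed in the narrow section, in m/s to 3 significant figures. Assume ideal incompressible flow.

With h₁ = h₂, rearranging Bernoulli gives v₂ = √(v₁² + 2ΔP/ρ).
v₂ = √(3.07² + 2·99600/900) = √(9.42 + 221) = 15.2 m/s.

15.2 m/s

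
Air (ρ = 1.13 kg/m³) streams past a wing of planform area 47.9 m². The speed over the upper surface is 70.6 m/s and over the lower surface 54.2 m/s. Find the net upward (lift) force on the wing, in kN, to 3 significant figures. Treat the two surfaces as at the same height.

From P + ½ρv² = const at equal height, P_low − P_up = ½ρ(v_up² − v_low²).
ΔP = ½·1.13·(70.6² − 54.2²) = 1160 Pa.
Lift = ΔP · A = 1160 × 47.9 = 55400 N.

F ≈ 55.4 kN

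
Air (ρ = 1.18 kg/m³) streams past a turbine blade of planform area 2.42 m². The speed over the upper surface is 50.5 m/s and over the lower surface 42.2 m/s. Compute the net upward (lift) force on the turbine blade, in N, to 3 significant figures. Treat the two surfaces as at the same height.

F ≈ 1100 N

The faster flow above has the lower pressure; Bernoulli (same height) gives ΔP = ½ρ(v_up² − v_low²).
ΔP = ½·1.18·(50.5² − 42.2²) = 454 Pa.
Lift = ΔP · A = 454 × 2.42 = 1100 N.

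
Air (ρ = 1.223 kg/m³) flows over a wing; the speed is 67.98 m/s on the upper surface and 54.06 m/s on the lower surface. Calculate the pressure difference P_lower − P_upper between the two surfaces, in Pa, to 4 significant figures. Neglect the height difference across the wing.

Bernoulli (same height): P_lower − P_upper = ½ρ(v_upper² − v_lower²).
ΔP = ½·1.223·(67.98² − 54.06²) = 1039 Pa.

ΔP ≈ 1039 Pa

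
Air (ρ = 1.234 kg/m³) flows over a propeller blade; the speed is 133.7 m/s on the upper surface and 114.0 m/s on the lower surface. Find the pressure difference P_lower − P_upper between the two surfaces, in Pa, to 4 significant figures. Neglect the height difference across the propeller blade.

ΔP ≈ 3011 Pa

With negligible Δh, P + ½ρv² is constant, so P_low − P_up = ½ρ(v_up² − v_low²).
ΔP = ½·1.234·(133.7² − 114.0²) = 3011 Pa.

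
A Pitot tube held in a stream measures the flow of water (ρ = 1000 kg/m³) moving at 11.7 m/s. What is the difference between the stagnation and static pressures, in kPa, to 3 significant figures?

ΔP = 68.4 kPa

At the stagnation point the flow is brought to rest, so Bernoulli gives P_stag − P_static = ½ρv².
ΔP = ½·1000·11.7² = 68400 Pa.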